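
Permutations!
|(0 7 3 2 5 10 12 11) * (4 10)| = |(0 7 3 2 5 4 10 12 11)| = 9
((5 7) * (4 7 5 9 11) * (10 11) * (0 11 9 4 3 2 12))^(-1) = ((0 11 3 2 12)(4 7)(9 10))^(-1) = (0 12 2 3 11)(4 7)(9 10)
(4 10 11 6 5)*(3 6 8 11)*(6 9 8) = [0, 1, 2, 9, 10, 4, 5, 7, 11, 8, 3, 6] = (3 9 8 11 6 5 4 10)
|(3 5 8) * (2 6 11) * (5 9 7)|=15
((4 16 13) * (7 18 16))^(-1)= ((4 7 18 16 13))^(-1)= (4 13 16 18 7)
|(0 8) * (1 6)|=2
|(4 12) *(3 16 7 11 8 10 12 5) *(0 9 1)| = 9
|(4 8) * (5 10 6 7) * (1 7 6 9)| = 10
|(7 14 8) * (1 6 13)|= |(1 6 13)(7 14 8)|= 3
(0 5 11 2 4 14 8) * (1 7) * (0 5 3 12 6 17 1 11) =[3, 7, 4, 12, 14, 0, 17, 11, 5, 9, 10, 2, 6, 13, 8, 15, 16, 1] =(0 3 12 6 17 1 7 11 2 4 14 8 5)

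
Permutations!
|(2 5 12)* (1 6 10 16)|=12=|(1 6 10 16)(2 5 12)|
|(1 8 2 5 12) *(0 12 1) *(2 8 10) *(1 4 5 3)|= |(0 12)(1 10 2 3)(4 5)|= 4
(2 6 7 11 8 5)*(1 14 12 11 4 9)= (1 14 12 11 8 5 2 6 7 4 9)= [0, 14, 6, 3, 9, 2, 7, 4, 5, 1, 10, 8, 11, 13, 12]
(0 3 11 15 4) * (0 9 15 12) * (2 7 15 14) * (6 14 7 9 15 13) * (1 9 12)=(0 3 11 1 9 7 13 6 14 2 12)(4 15)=[3, 9, 12, 11, 15, 5, 14, 13, 8, 7, 10, 1, 0, 6, 2, 4]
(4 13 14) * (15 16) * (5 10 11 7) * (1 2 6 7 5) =(1 2 6 7)(4 13 14)(5 10 11)(15 16) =[0, 2, 6, 3, 13, 10, 7, 1, 8, 9, 11, 5, 12, 14, 4, 16, 15]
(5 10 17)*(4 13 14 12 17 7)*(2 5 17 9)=(17)(2 5 10 7 4 13 14 12 9)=[0, 1, 5, 3, 13, 10, 6, 4, 8, 2, 7, 11, 9, 14, 12, 15, 16, 17]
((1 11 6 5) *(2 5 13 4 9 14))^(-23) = ((1 11 6 13 4 9 14 2 5))^(-23) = (1 4 5 13 2 6 14 11 9)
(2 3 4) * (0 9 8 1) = (0 9 8 1)(2 3 4) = [9, 0, 3, 4, 2, 5, 6, 7, 1, 8]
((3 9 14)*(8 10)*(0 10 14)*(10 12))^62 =(0 9 3 14 8 10 12)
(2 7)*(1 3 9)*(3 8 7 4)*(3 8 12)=(1 12 3 9)(2 4 8 7)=[0, 12, 4, 9, 8, 5, 6, 2, 7, 1, 10, 11, 3]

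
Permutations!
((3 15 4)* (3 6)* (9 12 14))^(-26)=((3 15 4 6)(9 12 14))^(-26)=(3 4)(6 15)(9 12 14)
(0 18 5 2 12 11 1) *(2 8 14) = (0 18 5 8 14 2 12 11 1) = [18, 0, 12, 3, 4, 8, 6, 7, 14, 9, 10, 1, 11, 13, 2, 15, 16, 17, 5]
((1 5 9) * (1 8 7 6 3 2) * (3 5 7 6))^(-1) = ((1 7 3 2)(5 9 8 6))^(-1) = (1 2 3 7)(5 6 8 9)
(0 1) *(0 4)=(0 1 4)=[1, 4, 2, 3, 0]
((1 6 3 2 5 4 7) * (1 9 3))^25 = ((1 6)(2 5 4 7 9 3))^25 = (1 6)(2 5 4 7 9 3)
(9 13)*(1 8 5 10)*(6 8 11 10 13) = (1 11 10)(5 13 9 6 8) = [0, 11, 2, 3, 4, 13, 8, 7, 5, 6, 1, 10, 12, 9]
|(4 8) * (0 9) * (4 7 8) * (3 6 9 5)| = |(0 5 3 6 9)(7 8)| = 10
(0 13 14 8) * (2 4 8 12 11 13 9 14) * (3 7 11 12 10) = [9, 1, 4, 7, 8, 5, 6, 11, 0, 14, 3, 13, 12, 2, 10] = (0 9 14 10 3 7 11 13 2 4 8)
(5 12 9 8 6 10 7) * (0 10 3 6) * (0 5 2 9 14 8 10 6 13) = (0 6 3 13)(2 9 10 7)(5 12 14 8) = [6, 1, 9, 13, 4, 12, 3, 2, 5, 10, 7, 11, 14, 0, 8]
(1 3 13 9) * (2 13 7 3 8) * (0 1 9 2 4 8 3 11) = (0 1 3 7 11)(2 13)(4 8) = [1, 3, 13, 7, 8, 5, 6, 11, 4, 9, 10, 0, 12, 2]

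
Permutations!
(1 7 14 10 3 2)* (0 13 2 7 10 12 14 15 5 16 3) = (0 13 2 1 10)(3 7 15 5 16)(12 14) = [13, 10, 1, 7, 4, 16, 6, 15, 8, 9, 0, 11, 14, 2, 12, 5, 3]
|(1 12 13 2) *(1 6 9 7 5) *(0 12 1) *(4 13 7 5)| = |(0 12 7 4 13 2 6 9 5)| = 9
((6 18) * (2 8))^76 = (18)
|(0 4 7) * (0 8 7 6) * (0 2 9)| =|(0 4 6 2 9)(7 8)| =10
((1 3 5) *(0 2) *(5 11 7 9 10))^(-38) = ((0 2)(1 3 11 7 9 10 5))^(-38) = (1 9 3 10 11 5 7)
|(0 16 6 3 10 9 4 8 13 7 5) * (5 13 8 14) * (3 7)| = 11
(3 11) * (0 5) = [5, 1, 2, 11, 4, 0, 6, 7, 8, 9, 10, 3] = (0 5)(3 11)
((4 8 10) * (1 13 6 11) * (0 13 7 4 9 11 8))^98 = (0 7 11 10 6)(1 9 8 13 4)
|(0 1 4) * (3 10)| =|(0 1 4)(3 10)| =6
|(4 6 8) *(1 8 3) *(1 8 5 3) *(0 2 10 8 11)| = 10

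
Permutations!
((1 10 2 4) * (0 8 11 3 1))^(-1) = ((0 8 11 3 1 10 2 4))^(-1) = (0 4 2 10 1 3 11 8)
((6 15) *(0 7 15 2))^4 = (0 2 6 15 7)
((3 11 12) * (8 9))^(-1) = (3 12 11)(8 9)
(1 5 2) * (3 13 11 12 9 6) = (1 5 2)(3 13 11 12 9 6) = [0, 5, 1, 13, 4, 2, 3, 7, 8, 6, 10, 12, 9, 11]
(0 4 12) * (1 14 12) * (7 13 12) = (0 4 1 14 7 13 12) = [4, 14, 2, 3, 1, 5, 6, 13, 8, 9, 10, 11, 0, 12, 7]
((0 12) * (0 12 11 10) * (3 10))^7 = (12)(0 10 3 11)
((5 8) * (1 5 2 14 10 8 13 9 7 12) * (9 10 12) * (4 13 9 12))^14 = (1 12 7 9 5)(2 4 10)(8 14 13)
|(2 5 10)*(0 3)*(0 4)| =|(0 3 4)(2 5 10)| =3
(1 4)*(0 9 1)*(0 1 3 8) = (0 9 3 8)(1 4) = [9, 4, 2, 8, 1, 5, 6, 7, 0, 3]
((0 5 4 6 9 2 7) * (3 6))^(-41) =(0 7 2 9 6 3 4 5)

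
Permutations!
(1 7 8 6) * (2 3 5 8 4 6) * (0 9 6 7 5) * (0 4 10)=[9, 5, 3, 4, 7, 8, 1, 10, 2, 6, 0]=(0 9 6 1 5 8 2 3 4 7 10)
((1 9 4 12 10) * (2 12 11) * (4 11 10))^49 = ((1 9 11 2 12 4 10))^49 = (12)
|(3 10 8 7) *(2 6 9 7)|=7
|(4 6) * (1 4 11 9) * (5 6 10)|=7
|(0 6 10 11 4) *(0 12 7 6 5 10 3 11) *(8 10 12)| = 10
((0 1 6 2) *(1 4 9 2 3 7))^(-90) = ((0 4 9 2)(1 6 3 7))^(-90) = (0 9)(1 3)(2 4)(6 7)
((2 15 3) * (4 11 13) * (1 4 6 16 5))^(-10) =(1 6 4 16 11 5 13)(2 3 15)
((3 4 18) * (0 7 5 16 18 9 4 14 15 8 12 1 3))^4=(0 18 16 5 7)(1 8 14)(3 12 15)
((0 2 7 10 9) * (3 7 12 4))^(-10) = (0 10 3 12)(2 9 7 4) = ((0 2 12 4 3 7 10 9))^(-10)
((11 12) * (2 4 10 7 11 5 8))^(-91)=((2 4 10 7 11 12 5 8))^(-91)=(2 12 10 8 11 4 5 7)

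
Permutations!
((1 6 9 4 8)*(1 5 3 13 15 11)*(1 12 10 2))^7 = (1 13 6 15 9 11 4 12 8 10 5 2 3)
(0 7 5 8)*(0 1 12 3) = (0 7 5 8 1 12 3) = [7, 12, 2, 0, 4, 8, 6, 5, 1, 9, 10, 11, 3]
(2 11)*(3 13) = (2 11)(3 13) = [0, 1, 11, 13, 4, 5, 6, 7, 8, 9, 10, 2, 12, 3]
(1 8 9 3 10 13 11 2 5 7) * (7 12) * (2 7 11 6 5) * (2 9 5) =(1 8 5 12 11 7)(2 9 3 10 13 6) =[0, 8, 9, 10, 4, 12, 2, 1, 5, 3, 13, 7, 11, 6]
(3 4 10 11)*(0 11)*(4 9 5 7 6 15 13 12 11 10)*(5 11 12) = [10, 1, 2, 9, 4, 7, 15, 6, 8, 11, 0, 3, 12, 5, 14, 13] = (0 10)(3 9 11)(5 7 6 15 13)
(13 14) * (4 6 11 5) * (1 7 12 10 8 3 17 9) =[0, 7, 2, 17, 6, 4, 11, 12, 3, 1, 8, 5, 10, 14, 13, 15, 16, 9] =(1 7 12 10 8 3 17 9)(4 6 11 5)(13 14)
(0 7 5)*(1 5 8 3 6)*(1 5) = (0 7 8 3 6 5) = [7, 1, 2, 6, 4, 0, 5, 8, 3]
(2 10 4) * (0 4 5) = [4, 1, 10, 3, 2, 0, 6, 7, 8, 9, 5] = (0 4 2 10 5)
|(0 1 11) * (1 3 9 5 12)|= 7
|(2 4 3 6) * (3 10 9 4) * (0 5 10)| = 15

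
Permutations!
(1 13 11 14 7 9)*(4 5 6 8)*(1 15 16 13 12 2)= (1 12 2)(4 5 6 8)(7 9 15 16 13 11 14)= [0, 12, 1, 3, 5, 6, 8, 9, 4, 15, 10, 14, 2, 11, 7, 16, 13]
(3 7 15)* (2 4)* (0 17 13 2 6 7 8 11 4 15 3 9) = [17, 1, 15, 8, 6, 5, 7, 3, 11, 0, 10, 4, 12, 2, 14, 9, 16, 13] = (0 17 13 2 15 9)(3 8 11 4 6 7)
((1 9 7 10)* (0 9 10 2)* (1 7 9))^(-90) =(10)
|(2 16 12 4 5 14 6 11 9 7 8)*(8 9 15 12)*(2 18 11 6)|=10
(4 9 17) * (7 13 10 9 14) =[0, 1, 2, 3, 14, 5, 6, 13, 8, 17, 9, 11, 12, 10, 7, 15, 16, 4] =(4 14 7 13 10 9 17)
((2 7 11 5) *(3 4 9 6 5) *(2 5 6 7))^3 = (3 7 4 11 9) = ((3 4 9 7 11))^3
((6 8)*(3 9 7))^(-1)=(3 7 9)(6 8)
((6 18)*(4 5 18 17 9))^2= (4 18 17)(5 6 9)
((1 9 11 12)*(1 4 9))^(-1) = ((4 9 11 12))^(-1) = (4 12 11 9)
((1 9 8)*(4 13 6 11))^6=((1 9 8)(4 13 6 11))^6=(4 6)(11 13)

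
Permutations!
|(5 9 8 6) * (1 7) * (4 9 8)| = 6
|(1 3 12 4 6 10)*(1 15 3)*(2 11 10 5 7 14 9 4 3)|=|(2 11 10 15)(3 12)(4 6 5 7 14 9)|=12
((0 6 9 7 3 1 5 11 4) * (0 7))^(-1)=((0 6 9)(1 5 11 4 7 3))^(-1)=(0 9 6)(1 3 7 4 11 5)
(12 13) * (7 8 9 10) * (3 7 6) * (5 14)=[0, 1, 2, 7, 4, 14, 3, 8, 9, 10, 6, 11, 13, 12, 5]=(3 7 8 9 10 6)(5 14)(12 13)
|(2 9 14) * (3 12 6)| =3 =|(2 9 14)(3 12 6)|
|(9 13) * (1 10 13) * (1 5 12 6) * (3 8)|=|(1 10 13 9 5 12 6)(3 8)|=14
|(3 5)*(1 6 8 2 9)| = |(1 6 8 2 9)(3 5)| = 10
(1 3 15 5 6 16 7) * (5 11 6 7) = (1 3 15 11 6 16 5 7) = [0, 3, 2, 15, 4, 7, 16, 1, 8, 9, 10, 6, 12, 13, 14, 11, 5]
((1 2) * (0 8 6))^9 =(8)(1 2)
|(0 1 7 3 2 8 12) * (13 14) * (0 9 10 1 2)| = |(0 2 8 12 9 10 1 7 3)(13 14)| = 18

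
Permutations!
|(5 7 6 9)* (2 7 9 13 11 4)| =|(2 7 6 13 11 4)(5 9)| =6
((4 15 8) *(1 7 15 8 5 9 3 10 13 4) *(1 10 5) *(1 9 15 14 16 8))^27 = (1 16 13 7 8 4 14 10)(3 9 15 5) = ((1 7 14 16 8 10 13 4)(3 5 15 9))^27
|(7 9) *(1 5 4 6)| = |(1 5 4 6)(7 9)| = 4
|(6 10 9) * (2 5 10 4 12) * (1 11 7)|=|(1 11 7)(2 5 10 9 6 4 12)|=21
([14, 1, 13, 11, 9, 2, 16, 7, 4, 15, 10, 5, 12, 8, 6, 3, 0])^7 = (0 16 6 14)(2 11 15 4 13 5 3 9 8)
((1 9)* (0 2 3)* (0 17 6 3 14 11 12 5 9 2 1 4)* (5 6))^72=(17)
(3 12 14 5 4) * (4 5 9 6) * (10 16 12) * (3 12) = [0, 1, 2, 10, 12, 5, 4, 7, 8, 6, 16, 11, 14, 13, 9, 15, 3] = (3 10 16)(4 12 14 9 6)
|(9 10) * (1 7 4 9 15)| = 6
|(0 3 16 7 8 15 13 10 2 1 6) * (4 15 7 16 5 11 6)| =|(16)(0 3 5 11 6)(1 4 15 13 10 2)(7 8)| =30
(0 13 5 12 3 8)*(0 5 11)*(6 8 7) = (0 13 11)(3 7 6 8 5 12) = [13, 1, 2, 7, 4, 12, 8, 6, 5, 9, 10, 0, 3, 11]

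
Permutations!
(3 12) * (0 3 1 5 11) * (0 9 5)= (0 3 12 1)(5 11 9)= [3, 0, 2, 12, 4, 11, 6, 7, 8, 5, 10, 9, 1]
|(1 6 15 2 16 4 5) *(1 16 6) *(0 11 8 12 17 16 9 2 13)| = 13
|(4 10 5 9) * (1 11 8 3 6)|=|(1 11 8 3 6)(4 10 5 9)|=20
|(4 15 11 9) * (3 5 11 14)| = 7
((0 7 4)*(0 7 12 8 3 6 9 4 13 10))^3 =(0 3 4 10 8 9 13 12 6 7)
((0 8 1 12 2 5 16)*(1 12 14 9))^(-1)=((0 8 12 2 5 16)(1 14 9))^(-1)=(0 16 5 2 12 8)(1 9 14)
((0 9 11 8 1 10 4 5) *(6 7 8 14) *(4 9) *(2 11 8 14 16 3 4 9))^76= ((0 9 8 1 10 2 11 16 3 4 5)(6 7 14))^76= (0 5 4 3 16 11 2 10 1 8 9)(6 7 14)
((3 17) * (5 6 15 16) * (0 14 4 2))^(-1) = (0 2 4 14)(3 17)(5 16 15 6)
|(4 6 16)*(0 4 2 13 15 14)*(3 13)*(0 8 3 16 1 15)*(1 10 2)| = 12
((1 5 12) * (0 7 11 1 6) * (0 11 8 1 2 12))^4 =(12)(0 5 1 8 7)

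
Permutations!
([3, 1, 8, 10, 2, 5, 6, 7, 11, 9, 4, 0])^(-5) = (0 10 2 11 3 4 8)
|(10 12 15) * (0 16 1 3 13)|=|(0 16 1 3 13)(10 12 15)|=15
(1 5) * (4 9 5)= (1 4 9 5)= [0, 4, 2, 3, 9, 1, 6, 7, 8, 5]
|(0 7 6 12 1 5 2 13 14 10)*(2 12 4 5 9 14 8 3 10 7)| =|(0 2 13 8 3 10)(1 9 14 7 6 4 5 12)| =24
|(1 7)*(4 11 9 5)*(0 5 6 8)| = 14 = |(0 5 4 11 9 6 8)(1 7)|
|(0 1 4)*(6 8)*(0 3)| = |(0 1 4 3)(6 8)| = 4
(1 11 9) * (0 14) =(0 14)(1 11 9) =[14, 11, 2, 3, 4, 5, 6, 7, 8, 1, 10, 9, 12, 13, 0]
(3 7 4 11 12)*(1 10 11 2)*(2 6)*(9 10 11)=[0, 11, 1, 7, 6, 5, 2, 4, 8, 10, 9, 12, 3]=(1 11 12 3 7 4 6 2)(9 10)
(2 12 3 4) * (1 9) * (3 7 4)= (1 9)(2 12 7 4)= [0, 9, 12, 3, 2, 5, 6, 4, 8, 1, 10, 11, 7]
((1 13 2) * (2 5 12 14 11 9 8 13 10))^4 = ((1 10 2)(5 12 14 11 9 8 13))^4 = (1 10 2)(5 9 12 8 14 13 11)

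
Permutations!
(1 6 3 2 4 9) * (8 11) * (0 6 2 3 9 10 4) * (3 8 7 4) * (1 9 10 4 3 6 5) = (0 5 1 2)(3 8 11 7)(6 10) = [5, 2, 0, 8, 4, 1, 10, 3, 11, 9, 6, 7]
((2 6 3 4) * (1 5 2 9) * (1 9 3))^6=(9)(1 2)(5 6)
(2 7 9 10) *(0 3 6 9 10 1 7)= (0 3 6 9 1 7 10 2)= [3, 7, 0, 6, 4, 5, 9, 10, 8, 1, 2]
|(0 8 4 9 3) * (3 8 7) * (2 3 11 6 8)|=9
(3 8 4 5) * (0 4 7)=[4, 1, 2, 8, 5, 3, 6, 0, 7]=(0 4 5 3 8 7)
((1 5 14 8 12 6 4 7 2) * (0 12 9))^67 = ((0 12 6 4 7 2 1 5 14 8 9))^67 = (0 12 6 4 7 2 1 5 14 8 9)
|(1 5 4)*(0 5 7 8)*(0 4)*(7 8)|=6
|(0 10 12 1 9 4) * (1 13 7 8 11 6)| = |(0 10 12 13 7 8 11 6 1 9 4)| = 11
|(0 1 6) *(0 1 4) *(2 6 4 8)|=6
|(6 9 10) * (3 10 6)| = |(3 10)(6 9)| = 2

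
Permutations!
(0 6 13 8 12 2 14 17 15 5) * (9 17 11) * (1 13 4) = (0 6 4 1 13 8 12 2 14 11 9 17 15 5) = [6, 13, 14, 3, 1, 0, 4, 7, 12, 17, 10, 9, 2, 8, 11, 5, 16, 15]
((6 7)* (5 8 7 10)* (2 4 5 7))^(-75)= (10)(2 4 5 8)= ((2 4 5 8)(6 10 7))^(-75)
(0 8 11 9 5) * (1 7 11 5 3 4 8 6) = (0 6 1 7 11 9 3 4 8 5) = [6, 7, 2, 4, 8, 0, 1, 11, 5, 3, 10, 9]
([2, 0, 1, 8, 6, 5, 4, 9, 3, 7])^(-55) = (0 1 2)(3 8)(4 6)(7 9)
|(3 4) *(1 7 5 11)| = |(1 7 5 11)(3 4)| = 4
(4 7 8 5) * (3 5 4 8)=(3 5 8 4 7)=[0, 1, 2, 5, 7, 8, 6, 3, 4]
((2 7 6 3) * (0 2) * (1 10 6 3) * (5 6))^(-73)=(0 3 7 2)(1 6 5 10)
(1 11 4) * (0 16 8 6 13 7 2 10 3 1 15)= [16, 11, 10, 1, 15, 5, 13, 2, 6, 9, 3, 4, 12, 7, 14, 0, 8]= (0 16 8 6 13 7 2 10 3 1 11 4 15)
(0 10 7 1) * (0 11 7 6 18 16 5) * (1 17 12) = (0 10 6 18 16 5)(1 11 7 17 12) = [10, 11, 2, 3, 4, 0, 18, 17, 8, 9, 6, 7, 1, 13, 14, 15, 5, 12, 16]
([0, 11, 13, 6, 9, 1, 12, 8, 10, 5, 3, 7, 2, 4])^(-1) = [0, 5, 12, 10, 13, 9, 3, 11, 7, 4, 8, 1, 6, 2]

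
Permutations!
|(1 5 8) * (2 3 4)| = 3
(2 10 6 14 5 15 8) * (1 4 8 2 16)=[0, 4, 10, 3, 8, 15, 14, 7, 16, 9, 6, 11, 12, 13, 5, 2, 1]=(1 4 8 16)(2 10 6 14 5 15)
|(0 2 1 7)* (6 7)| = 5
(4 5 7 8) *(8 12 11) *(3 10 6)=(3 10 6)(4 5 7 12 11 8)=[0, 1, 2, 10, 5, 7, 3, 12, 4, 9, 6, 8, 11]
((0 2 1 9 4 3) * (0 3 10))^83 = (0 10 4 9 1 2)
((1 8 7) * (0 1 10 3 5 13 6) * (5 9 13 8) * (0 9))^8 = (0 1 5 8 7 10 3)(6 13 9)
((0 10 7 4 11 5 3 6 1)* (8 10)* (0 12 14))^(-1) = ((0 8 10 7 4 11 5 3 6 1 12 14))^(-1) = (0 14 12 1 6 3 5 11 4 7 10 8)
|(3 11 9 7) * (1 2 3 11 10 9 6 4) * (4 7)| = |(1 2 3 10 9 4)(6 7 11)| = 6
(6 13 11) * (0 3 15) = [3, 1, 2, 15, 4, 5, 13, 7, 8, 9, 10, 6, 12, 11, 14, 0] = (0 3 15)(6 13 11)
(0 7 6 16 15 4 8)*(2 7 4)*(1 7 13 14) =[4, 7, 13, 3, 8, 5, 16, 6, 0, 9, 10, 11, 12, 14, 1, 2, 15] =(0 4 8)(1 7 6 16 15 2 13 14)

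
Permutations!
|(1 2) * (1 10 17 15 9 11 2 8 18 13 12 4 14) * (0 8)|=|(0 8 18 13 12 4 14 1)(2 10 17 15 9 11)|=24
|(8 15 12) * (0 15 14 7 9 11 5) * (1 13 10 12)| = 12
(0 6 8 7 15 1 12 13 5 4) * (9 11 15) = (0 6 8 7 9 11 15 1 12 13 5 4) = [6, 12, 2, 3, 0, 4, 8, 9, 7, 11, 10, 15, 13, 5, 14, 1]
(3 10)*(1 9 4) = (1 9 4)(3 10) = [0, 9, 2, 10, 1, 5, 6, 7, 8, 4, 3]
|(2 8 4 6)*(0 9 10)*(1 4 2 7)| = |(0 9 10)(1 4 6 7)(2 8)| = 12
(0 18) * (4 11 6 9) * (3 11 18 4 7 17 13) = [4, 1, 2, 11, 18, 5, 9, 17, 8, 7, 10, 6, 12, 3, 14, 15, 16, 13, 0] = (0 4 18)(3 11 6 9 7 17 13)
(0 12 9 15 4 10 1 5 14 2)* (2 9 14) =[12, 5, 0, 3, 10, 2, 6, 7, 8, 15, 1, 11, 14, 13, 9, 4] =(0 12 14 9 15 4 10 1 5 2)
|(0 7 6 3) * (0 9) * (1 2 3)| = 7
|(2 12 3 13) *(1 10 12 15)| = 7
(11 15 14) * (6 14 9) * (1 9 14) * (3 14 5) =[0, 9, 2, 14, 4, 3, 1, 7, 8, 6, 10, 15, 12, 13, 11, 5] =(1 9 6)(3 14 11 15 5)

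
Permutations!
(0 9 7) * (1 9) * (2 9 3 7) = (0 1 3 7)(2 9) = [1, 3, 9, 7, 4, 5, 6, 0, 8, 2]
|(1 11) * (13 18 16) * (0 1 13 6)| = 7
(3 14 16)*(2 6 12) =(2 6 12)(3 14 16) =[0, 1, 6, 14, 4, 5, 12, 7, 8, 9, 10, 11, 2, 13, 16, 15, 3]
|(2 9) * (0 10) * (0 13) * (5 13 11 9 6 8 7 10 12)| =|(0 12 5 13)(2 6 8 7 10 11 9)| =28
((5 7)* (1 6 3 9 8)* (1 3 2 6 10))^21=(1 10)(2 6)(5 7)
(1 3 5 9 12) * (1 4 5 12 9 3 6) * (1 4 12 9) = [0, 6, 2, 9, 5, 3, 4, 7, 8, 1, 10, 11, 12] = (12)(1 6 4 5 3 9)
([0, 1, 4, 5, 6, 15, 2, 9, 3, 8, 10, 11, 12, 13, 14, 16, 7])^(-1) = (2 6 4)(3 8 9 7 16 15 5)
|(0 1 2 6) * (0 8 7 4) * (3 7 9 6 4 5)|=|(0 1 2 4)(3 7 5)(6 8 9)|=12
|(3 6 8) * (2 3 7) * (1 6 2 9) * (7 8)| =4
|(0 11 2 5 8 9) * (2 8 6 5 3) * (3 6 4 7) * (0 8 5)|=8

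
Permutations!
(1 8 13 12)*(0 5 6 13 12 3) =(0 5 6 13 3)(1 8 12) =[5, 8, 2, 0, 4, 6, 13, 7, 12, 9, 10, 11, 1, 3]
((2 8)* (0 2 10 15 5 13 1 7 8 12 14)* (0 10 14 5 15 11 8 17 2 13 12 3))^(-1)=((0 13 1 7 17 2 3)(5 12)(8 14 10 11))^(-1)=(0 3 2 17 7 1 13)(5 12)(8 11 10 14)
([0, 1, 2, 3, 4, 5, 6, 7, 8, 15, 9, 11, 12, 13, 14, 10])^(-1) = (9 10 15)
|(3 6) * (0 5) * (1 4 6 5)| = 6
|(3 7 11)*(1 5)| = |(1 5)(3 7 11)| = 6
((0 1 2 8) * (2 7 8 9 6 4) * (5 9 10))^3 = ((0 1 7 8)(2 10 5 9 6 4))^3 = (0 8 7 1)(2 9)(4 5)(6 10)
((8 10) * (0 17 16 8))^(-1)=((0 17 16 8 10))^(-1)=(0 10 8 16 17)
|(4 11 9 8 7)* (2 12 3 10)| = 20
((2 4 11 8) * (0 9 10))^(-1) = ((0 9 10)(2 4 11 8))^(-1) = (0 10 9)(2 8 11 4)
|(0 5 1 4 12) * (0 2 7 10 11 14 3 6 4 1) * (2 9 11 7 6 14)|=6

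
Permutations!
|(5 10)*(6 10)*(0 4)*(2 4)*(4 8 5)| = 7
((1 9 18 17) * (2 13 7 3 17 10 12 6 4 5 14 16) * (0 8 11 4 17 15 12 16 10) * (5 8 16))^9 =(0 17 3 16 1 15 2 9 12 13 18 6 7)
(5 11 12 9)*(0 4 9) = (0 4 9 5 11 12) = [4, 1, 2, 3, 9, 11, 6, 7, 8, 5, 10, 12, 0]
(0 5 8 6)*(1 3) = (0 5 8 6)(1 3) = [5, 3, 2, 1, 4, 8, 0, 7, 6]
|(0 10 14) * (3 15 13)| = |(0 10 14)(3 15 13)| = 3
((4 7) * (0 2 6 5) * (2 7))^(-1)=((0 7 4 2 6 5))^(-1)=(0 5 6 2 4 7)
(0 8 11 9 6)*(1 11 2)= [8, 11, 1, 3, 4, 5, 0, 7, 2, 6, 10, 9]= (0 8 2 1 11 9 6)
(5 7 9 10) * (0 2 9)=(0 2 9 10 5 7)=[2, 1, 9, 3, 4, 7, 6, 0, 8, 10, 5]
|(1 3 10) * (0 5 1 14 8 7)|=|(0 5 1 3 10 14 8 7)|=8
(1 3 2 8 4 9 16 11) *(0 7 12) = (0 7 12)(1 3 2 8 4 9 16 11) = [7, 3, 8, 2, 9, 5, 6, 12, 4, 16, 10, 1, 0, 13, 14, 15, 11]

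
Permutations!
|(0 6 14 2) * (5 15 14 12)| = |(0 6 12 5 15 14 2)| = 7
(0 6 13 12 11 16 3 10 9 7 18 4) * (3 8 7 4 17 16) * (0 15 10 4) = (0 6 13 12 11 3 4 15 10 9)(7 18 17 16 8) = [6, 1, 2, 4, 15, 5, 13, 18, 7, 0, 9, 3, 11, 12, 14, 10, 8, 16, 17]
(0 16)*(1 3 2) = [16, 3, 1, 2, 4, 5, 6, 7, 8, 9, 10, 11, 12, 13, 14, 15, 0] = (0 16)(1 3 2)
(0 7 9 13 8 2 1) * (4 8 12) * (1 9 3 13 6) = (0 7 3 13 12 4 8 2 9 6 1) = [7, 0, 9, 13, 8, 5, 1, 3, 2, 6, 10, 11, 4, 12]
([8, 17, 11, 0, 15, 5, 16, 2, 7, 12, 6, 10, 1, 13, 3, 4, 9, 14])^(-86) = [14, 9, 8, 17, 4, 5, 11, 0, 3, 6, 2, 7, 16, 13, 1, 15, 10, 12]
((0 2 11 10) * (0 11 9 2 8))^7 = ((0 8)(2 9)(10 11))^7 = (0 8)(2 9)(10 11)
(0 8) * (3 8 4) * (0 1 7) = (0 4 3 8 1 7) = [4, 7, 2, 8, 3, 5, 6, 0, 1]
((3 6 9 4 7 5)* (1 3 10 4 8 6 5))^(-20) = (1 4 5)(3 7 10)(6 9 8)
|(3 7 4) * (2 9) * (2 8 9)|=|(3 7 4)(8 9)|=6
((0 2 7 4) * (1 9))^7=(0 4 7 2)(1 9)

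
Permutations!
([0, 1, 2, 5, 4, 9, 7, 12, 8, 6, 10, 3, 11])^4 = (3 7 5 12 9 11 6)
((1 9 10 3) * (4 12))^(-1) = ((1 9 10 3)(4 12))^(-1) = (1 3 10 9)(4 12)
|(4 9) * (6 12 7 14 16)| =10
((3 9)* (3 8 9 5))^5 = (3 5)(8 9)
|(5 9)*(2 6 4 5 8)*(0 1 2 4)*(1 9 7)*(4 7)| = |(0 9 8 7 1 2 6)(4 5)| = 14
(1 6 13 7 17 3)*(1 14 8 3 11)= (1 6 13 7 17 11)(3 14 8)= [0, 6, 2, 14, 4, 5, 13, 17, 3, 9, 10, 1, 12, 7, 8, 15, 16, 11]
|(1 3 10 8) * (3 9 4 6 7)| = |(1 9 4 6 7 3 10 8)| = 8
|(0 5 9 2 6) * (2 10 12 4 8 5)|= 6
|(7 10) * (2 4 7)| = 4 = |(2 4 7 10)|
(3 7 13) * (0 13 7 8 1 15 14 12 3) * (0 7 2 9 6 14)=(0 13 7 2 9 6 14 12 3 8 1 15)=[13, 15, 9, 8, 4, 5, 14, 2, 1, 6, 10, 11, 3, 7, 12, 0]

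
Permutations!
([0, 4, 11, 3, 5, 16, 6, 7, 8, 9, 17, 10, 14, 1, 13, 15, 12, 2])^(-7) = [0, 1, 11, 3, 4, 5, 6, 7, 8, 9, 17, 10, 12, 13, 14, 15, 16, 2]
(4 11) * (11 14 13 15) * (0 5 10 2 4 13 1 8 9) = (0 5 10 2 4 14 1 8 9)(11 13 15) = [5, 8, 4, 3, 14, 10, 6, 7, 9, 0, 2, 13, 12, 15, 1, 11]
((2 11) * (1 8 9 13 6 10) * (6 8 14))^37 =((1 14 6 10)(2 11)(8 9 13))^37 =(1 14 6 10)(2 11)(8 9 13)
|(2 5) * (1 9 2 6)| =5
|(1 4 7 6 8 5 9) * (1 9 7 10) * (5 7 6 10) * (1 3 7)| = 15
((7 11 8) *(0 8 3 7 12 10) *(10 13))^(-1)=((0 8 12 13 10)(3 7 11))^(-1)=(0 10 13 12 8)(3 11 7)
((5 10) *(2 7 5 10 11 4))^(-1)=(2 4 11 5 7)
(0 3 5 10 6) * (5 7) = (0 3 7 5 10 6) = [3, 1, 2, 7, 4, 10, 0, 5, 8, 9, 6]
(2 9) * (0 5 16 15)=(0 5 16 15)(2 9)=[5, 1, 9, 3, 4, 16, 6, 7, 8, 2, 10, 11, 12, 13, 14, 0, 15]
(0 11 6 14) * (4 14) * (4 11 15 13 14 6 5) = [15, 1, 2, 3, 6, 4, 11, 7, 8, 9, 10, 5, 12, 14, 0, 13] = (0 15 13 14)(4 6 11 5)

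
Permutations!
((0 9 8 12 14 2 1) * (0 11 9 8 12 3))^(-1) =((0 8 3)(1 11 9 12 14 2))^(-1) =(0 3 8)(1 2 14 12 9 11)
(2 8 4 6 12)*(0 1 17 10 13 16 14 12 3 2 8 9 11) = (0 1 17 10 13 16 14 12 8 4 6 3 2 9 11) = [1, 17, 9, 2, 6, 5, 3, 7, 4, 11, 13, 0, 8, 16, 12, 15, 14, 10]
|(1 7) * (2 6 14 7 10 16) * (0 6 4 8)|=|(0 6 14 7 1 10 16 2 4 8)|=10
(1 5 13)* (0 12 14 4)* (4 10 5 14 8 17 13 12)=(0 4)(1 14 10 5 12 8 17 13)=[4, 14, 2, 3, 0, 12, 6, 7, 17, 9, 5, 11, 8, 1, 10, 15, 16, 13]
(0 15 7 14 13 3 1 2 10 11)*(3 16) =(0 15 7 14 13 16 3 1 2 10 11) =[15, 2, 10, 1, 4, 5, 6, 14, 8, 9, 11, 0, 12, 16, 13, 7, 3]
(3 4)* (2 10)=(2 10)(3 4)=[0, 1, 10, 4, 3, 5, 6, 7, 8, 9, 2]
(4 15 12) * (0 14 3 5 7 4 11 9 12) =[14, 1, 2, 5, 15, 7, 6, 4, 8, 12, 10, 9, 11, 13, 3, 0] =(0 14 3 5 7 4 15)(9 12 11)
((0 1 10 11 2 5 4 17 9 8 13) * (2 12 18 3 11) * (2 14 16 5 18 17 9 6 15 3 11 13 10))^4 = ((0 1 2 18 11 12 17 6 15 3 13)(4 9 8 10 14 16 5))^4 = (0 11 15 1 12 3 2 17 13 18 6)(4 14 9 16 8 5 10)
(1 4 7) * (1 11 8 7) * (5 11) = (1 4)(5 11 8 7) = [0, 4, 2, 3, 1, 11, 6, 5, 7, 9, 10, 8]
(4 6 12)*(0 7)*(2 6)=(0 7)(2 6 12 4)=[7, 1, 6, 3, 2, 5, 12, 0, 8, 9, 10, 11, 4]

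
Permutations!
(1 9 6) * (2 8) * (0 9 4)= (0 9 6 1 4)(2 8)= [9, 4, 8, 3, 0, 5, 1, 7, 2, 6]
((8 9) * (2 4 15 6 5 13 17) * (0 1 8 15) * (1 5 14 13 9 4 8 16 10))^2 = ((0 5 9 15 6 14 13 17 2 8 4)(1 16 10))^2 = (0 9 6 13 2 4 5 15 14 17 8)(1 10 16)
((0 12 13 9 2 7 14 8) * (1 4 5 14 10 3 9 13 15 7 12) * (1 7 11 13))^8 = (0 11 7 13 10 1 3 4 9 5 2 14 12 8 15) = ((0 7 10 3 9 2 12 15 11 13 1 4 5 14 8))^8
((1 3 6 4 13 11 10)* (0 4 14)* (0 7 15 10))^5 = ((0 4 13 11)(1 3 6 14 7 15 10))^5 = (0 4 13 11)(1 15 14 3 10 7 6)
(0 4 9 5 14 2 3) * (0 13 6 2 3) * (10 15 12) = (0 4 9 5 14 3 13 6 2)(10 15 12) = [4, 1, 0, 13, 9, 14, 2, 7, 8, 5, 15, 11, 10, 6, 3, 12]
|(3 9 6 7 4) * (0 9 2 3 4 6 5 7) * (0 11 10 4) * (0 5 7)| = |(0 9 7 6 11 10 4 5)(2 3)| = 8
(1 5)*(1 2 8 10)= (1 5 2 8 10)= [0, 5, 8, 3, 4, 2, 6, 7, 10, 9, 1]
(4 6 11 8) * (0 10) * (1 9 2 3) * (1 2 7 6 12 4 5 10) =(0 1 9 7 6 11 8 5 10)(2 3)(4 12) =[1, 9, 3, 2, 12, 10, 11, 6, 5, 7, 0, 8, 4]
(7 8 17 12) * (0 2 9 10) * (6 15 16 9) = [2, 1, 6, 3, 4, 5, 15, 8, 17, 10, 0, 11, 7, 13, 14, 16, 9, 12] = (0 2 6 15 16 9 10)(7 8 17 12)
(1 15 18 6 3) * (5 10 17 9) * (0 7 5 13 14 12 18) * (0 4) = [7, 15, 2, 1, 0, 10, 3, 5, 8, 13, 17, 11, 18, 14, 12, 4, 16, 9, 6] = (0 7 5 10 17 9 13 14 12 18 6 3 1 15 4)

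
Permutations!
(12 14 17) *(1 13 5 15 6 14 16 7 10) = (1 13 5 15 6 14 17 12 16 7 10) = [0, 13, 2, 3, 4, 15, 14, 10, 8, 9, 1, 11, 16, 5, 17, 6, 7, 12]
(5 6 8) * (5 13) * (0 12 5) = (0 12 5 6 8 13) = [12, 1, 2, 3, 4, 6, 8, 7, 13, 9, 10, 11, 5, 0]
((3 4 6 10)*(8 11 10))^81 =((3 4 6 8 11 10))^81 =(3 8)(4 11)(6 10)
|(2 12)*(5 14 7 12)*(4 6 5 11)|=8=|(2 11 4 6 5 14 7 12)|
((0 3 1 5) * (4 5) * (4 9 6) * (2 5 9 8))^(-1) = ((0 3 1 8 2 5)(4 9 6))^(-1) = (0 5 2 8 1 3)(4 6 9)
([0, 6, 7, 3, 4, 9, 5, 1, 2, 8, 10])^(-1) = (10)(1 7 2 8 9 5 6)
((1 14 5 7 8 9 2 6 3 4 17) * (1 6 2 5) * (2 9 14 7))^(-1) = (1 14 8 7)(2 5 9)(3 6 17 4)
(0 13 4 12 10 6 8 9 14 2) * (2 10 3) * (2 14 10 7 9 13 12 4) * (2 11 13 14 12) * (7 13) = (0 2)(3 12)(6 8 14 13 11 7 9 10) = [2, 1, 0, 12, 4, 5, 8, 9, 14, 10, 6, 7, 3, 11, 13]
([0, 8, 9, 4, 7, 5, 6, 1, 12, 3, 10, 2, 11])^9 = [0, 1, 2, 3, 4, 5, 6, 7, 8, 9, 10, 11, 12]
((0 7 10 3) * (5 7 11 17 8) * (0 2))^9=(17)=((0 11 17 8 5 7 10 3 2))^9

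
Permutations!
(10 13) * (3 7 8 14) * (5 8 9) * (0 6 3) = (0 6 3 7 9 5 8 14)(10 13) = [6, 1, 2, 7, 4, 8, 3, 9, 14, 5, 13, 11, 12, 10, 0]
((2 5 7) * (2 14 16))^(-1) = (2 16 14 7 5)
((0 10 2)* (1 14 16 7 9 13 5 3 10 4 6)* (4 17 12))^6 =(0 14 3 4 9)(1 5 12 7 2)(6 13 17 16 10)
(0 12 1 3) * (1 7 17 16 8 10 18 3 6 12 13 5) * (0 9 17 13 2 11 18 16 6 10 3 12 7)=(0 2 11 18 12)(1 10 16 8 3 9 17 6 7 13 5)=[2, 10, 11, 9, 4, 1, 7, 13, 3, 17, 16, 18, 0, 5, 14, 15, 8, 6, 12]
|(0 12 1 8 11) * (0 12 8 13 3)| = 7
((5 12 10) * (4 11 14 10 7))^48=((4 11 14 10 5 12 7))^48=(4 7 12 5 10 14 11)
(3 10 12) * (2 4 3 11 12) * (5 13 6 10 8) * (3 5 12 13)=[0, 1, 4, 8, 5, 3, 10, 7, 12, 9, 2, 13, 11, 6]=(2 4 5 3 8 12 11 13 6 10)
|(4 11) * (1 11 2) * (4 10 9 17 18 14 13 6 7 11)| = 9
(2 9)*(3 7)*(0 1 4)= (0 1 4)(2 9)(3 7)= [1, 4, 9, 7, 0, 5, 6, 3, 8, 2]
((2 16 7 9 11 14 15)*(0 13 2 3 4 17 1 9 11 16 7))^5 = (0 14 1 2 3 16 11 17 13 15 9 7 4)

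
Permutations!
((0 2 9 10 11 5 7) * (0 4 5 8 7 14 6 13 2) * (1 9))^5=(1 7 13 11 14 9 4 2 8 6 10 5)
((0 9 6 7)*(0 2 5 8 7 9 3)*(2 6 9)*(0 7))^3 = ((9)(0 3 7 6 2 5 8))^3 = (9)(0 6 8 7 5 3 2)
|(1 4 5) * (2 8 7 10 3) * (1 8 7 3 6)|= 9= |(1 4 5 8 3 2 7 10 6)|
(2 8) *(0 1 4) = (0 1 4)(2 8) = [1, 4, 8, 3, 0, 5, 6, 7, 2]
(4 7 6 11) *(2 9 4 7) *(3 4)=(2 9 3 4)(6 11 7)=[0, 1, 9, 4, 2, 5, 11, 6, 8, 3, 10, 7]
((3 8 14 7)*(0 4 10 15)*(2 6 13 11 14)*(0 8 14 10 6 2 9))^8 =(0 9 8 15 10 11 13 6 4)(3 7 14)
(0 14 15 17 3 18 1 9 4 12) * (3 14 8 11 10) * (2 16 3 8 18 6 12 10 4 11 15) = (0 18 1 9 11 4 10 8 15 17 14 2 16 3 6 12) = [18, 9, 16, 6, 10, 5, 12, 7, 15, 11, 8, 4, 0, 13, 2, 17, 3, 14, 1]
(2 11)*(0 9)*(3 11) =[9, 1, 3, 11, 4, 5, 6, 7, 8, 0, 10, 2] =(0 9)(2 3 11)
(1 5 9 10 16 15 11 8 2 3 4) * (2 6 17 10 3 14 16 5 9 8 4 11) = [0, 9, 14, 11, 1, 8, 17, 7, 6, 3, 5, 4, 12, 13, 16, 2, 15, 10] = (1 9 3 11 4)(2 14 16 15)(5 8 6 17 10)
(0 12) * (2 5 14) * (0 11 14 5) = [12, 1, 0, 3, 4, 5, 6, 7, 8, 9, 10, 14, 11, 13, 2] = (0 12 11 14 2)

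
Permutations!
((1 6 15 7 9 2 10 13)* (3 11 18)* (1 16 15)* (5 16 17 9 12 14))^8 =((1 6)(2 10 13 17 9)(3 11 18)(5 16 15 7 12 14))^8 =(2 17 10 9 13)(3 18 11)(5 15 12)(7 14 16)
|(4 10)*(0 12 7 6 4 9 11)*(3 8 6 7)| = 9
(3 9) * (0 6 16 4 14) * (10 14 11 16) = (0 6 10 14)(3 9)(4 11 16) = [6, 1, 2, 9, 11, 5, 10, 7, 8, 3, 14, 16, 12, 13, 0, 15, 4]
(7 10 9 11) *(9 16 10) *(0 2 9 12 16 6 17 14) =(0 2 9 11 7 12 16 10 6 17 14) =[2, 1, 9, 3, 4, 5, 17, 12, 8, 11, 6, 7, 16, 13, 0, 15, 10, 14]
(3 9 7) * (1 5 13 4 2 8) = (1 5 13 4 2 8)(3 9 7) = [0, 5, 8, 9, 2, 13, 6, 3, 1, 7, 10, 11, 12, 4]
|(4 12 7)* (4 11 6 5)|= 6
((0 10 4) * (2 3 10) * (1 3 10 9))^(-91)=((0 2 10 4)(1 3 9))^(-91)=(0 2 10 4)(1 9 3)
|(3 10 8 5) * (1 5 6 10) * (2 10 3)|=7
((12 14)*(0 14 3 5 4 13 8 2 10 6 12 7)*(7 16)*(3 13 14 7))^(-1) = ((0 7)(2 10 6 12 13 8)(3 5 4 14 16))^(-1) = (0 7)(2 8 13 12 6 10)(3 16 14 4 5)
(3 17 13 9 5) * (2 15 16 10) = (2 15 16 10)(3 17 13 9 5) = [0, 1, 15, 17, 4, 3, 6, 7, 8, 5, 2, 11, 12, 9, 14, 16, 10, 13]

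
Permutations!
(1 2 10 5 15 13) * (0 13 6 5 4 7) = (0 13 1 2 10 4 7)(5 15 6) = [13, 2, 10, 3, 7, 15, 5, 0, 8, 9, 4, 11, 12, 1, 14, 6]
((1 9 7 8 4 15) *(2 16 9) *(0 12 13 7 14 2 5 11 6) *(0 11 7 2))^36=((0 12 13 2 16 9 14)(1 5 7 8 4 15)(6 11))^36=(0 12 13 2 16 9 14)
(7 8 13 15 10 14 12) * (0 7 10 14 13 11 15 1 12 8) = (0 7)(1 12 10 13)(8 11 15 14) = [7, 12, 2, 3, 4, 5, 6, 0, 11, 9, 13, 15, 10, 1, 8, 14]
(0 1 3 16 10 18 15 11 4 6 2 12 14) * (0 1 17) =[17, 3, 12, 16, 6, 5, 2, 7, 8, 9, 18, 4, 14, 13, 1, 11, 10, 0, 15] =(0 17)(1 3 16 10 18 15 11 4 6 2 12 14)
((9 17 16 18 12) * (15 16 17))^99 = ((9 15 16 18 12))^99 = (9 12 18 16 15)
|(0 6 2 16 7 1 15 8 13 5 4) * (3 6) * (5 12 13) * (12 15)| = 13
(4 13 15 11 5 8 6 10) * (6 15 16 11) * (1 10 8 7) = (1 10 4 13 16 11 5 7)(6 8 15) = [0, 10, 2, 3, 13, 7, 8, 1, 15, 9, 4, 5, 12, 16, 14, 6, 11]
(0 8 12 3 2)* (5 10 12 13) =(0 8 13 5 10 12 3 2) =[8, 1, 0, 2, 4, 10, 6, 7, 13, 9, 12, 11, 3, 5]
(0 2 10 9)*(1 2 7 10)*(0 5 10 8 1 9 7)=(1 2 9 5 10 7 8)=[0, 2, 9, 3, 4, 10, 6, 8, 1, 5, 7]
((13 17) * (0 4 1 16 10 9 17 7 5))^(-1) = (0 5 7 13 17 9 10 16 1 4)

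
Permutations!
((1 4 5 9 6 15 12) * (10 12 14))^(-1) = (1 12 10 14 15 6 9 5 4)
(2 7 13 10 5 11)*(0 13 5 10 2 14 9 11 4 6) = (0 13 2 7 5 4 6)(9 11 14) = [13, 1, 7, 3, 6, 4, 0, 5, 8, 11, 10, 14, 12, 2, 9]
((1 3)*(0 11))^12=((0 11)(1 3))^12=(11)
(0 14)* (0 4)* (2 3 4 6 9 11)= (0 14 6 9 11 2 3 4)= [14, 1, 3, 4, 0, 5, 9, 7, 8, 11, 10, 2, 12, 13, 6]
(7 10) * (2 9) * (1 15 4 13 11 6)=(1 15 4 13 11 6)(2 9)(7 10)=[0, 15, 9, 3, 13, 5, 1, 10, 8, 2, 7, 6, 12, 11, 14, 4]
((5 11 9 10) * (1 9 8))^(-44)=((1 9 10 5 11 8))^(-44)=(1 11 10)(5 9 8)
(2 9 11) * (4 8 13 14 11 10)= [0, 1, 9, 3, 8, 5, 6, 7, 13, 10, 4, 2, 12, 14, 11]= (2 9 10 4 8 13 14 11)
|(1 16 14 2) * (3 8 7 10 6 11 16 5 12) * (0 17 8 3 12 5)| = |(0 17 8 7 10 6 11 16 14 2 1)| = 11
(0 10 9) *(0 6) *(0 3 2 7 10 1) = (0 1)(2 7 10 9 6 3) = [1, 0, 7, 2, 4, 5, 3, 10, 8, 6, 9]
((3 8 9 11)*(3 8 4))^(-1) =((3 4)(8 9 11))^(-1) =(3 4)(8 11 9)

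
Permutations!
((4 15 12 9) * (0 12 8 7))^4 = ((0 12 9 4 15 8 7))^4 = (0 15 12 8 9 7 4)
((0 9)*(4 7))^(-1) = (0 9)(4 7)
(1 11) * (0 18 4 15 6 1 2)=(0 18 4 15 6 1 11 2)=[18, 11, 0, 3, 15, 5, 1, 7, 8, 9, 10, 2, 12, 13, 14, 6, 16, 17, 4]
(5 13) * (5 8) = (5 13 8) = [0, 1, 2, 3, 4, 13, 6, 7, 5, 9, 10, 11, 12, 8]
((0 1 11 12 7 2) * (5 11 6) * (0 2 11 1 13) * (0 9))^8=((0 13 9)(1 6 5)(7 11 12))^8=(0 9 13)(1 5 6)(7 12 11)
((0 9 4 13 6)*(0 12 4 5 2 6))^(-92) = ((0 9 5 2 6 12 4 13))^(-92) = (0 6)(2 13)(4 5)(9 12)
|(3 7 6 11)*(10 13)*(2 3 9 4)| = |(2 3 7 6 11 9 4)(10 13)| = 14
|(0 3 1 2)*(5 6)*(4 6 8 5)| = |(0 3 1 2)(4 6)(5 8)| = 4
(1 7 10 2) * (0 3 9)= (0 3 9)(1 7 10 2)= [3, 7, 1, 9, 4, 5, 6, 10, 8, 0, 2]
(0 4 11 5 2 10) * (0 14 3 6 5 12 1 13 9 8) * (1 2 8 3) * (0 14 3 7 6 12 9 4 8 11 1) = (0 8 14)(1 13 4)(2 10 3 12)(5 11 9 7 6) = [8, 13, 10, 12, 1, 11, 5, 6, 14, 7, 3, 9, 2, 4, 0]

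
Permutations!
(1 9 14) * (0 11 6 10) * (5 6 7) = (0 11 7 5 6 10)(1 9 14) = [11, 9, 2, 3, 4, 6, 10, 5, 8, 14, 0, 7, 12, 13, 1]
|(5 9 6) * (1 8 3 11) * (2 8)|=|(1 2 8 3 11)(5 9 6)|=15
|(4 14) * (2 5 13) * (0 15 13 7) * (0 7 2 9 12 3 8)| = 14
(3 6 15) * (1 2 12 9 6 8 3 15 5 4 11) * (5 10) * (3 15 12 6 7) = [0, 2, 6, 8, 11, 4, 10, 3, 15, 7, 5, 1, 9, 13, 14, 12] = (1 2 6 10 5 4 11)(3 8 15 12 9 7)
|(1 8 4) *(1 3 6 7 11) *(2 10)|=|(1 8 4 3 6 7 11)(2 10)|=14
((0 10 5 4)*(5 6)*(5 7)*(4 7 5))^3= ((0 10 6 5 7 4))^3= (0 5)(4 6)(7 10)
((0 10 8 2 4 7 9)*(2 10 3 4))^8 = ((0 3 4 7 9)(8 10))^8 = (10)(0 7 3 9 4)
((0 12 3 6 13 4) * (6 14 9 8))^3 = (0 14 6)(3 8 4)(9 13 12)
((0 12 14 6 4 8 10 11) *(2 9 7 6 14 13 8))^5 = (14)(0 11 10 8 13 12)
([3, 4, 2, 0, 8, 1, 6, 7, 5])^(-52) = (8)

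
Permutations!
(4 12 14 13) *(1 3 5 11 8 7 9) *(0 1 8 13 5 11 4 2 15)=(0 1 3 11 13 2 15)(4 12 14 5)(7 9 8)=[1, 3, 15, 11, 12, 4, 6, 9, 7, 8, 10, 13, 14, 2, 5, 0]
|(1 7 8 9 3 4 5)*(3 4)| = |(1 7 8 9 4 5)| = 6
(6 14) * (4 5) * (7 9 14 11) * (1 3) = (1 3)(4 5)(6 11 7 9 14) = [0, 3, 2, 1, 5, 4, 11, 9, 8, 14, 10, 7, 12, 13, 6]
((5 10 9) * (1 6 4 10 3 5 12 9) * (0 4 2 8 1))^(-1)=(0 10 4)(1 8 2 6)(3 5)(9 12)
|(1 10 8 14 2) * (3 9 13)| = 15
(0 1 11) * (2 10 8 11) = [1, 2, 10, 3, 4, 5, 6, 7, 11, 9, 8, 0] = (0 1 2 10 8 11)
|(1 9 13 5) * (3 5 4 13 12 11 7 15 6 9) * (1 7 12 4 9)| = |(1 3 5 7 15 6)(4 13 9)(11 12)| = 6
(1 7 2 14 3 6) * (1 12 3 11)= (1 7 2 14 11)(3 6 12)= [0, 7, 14, 6, 4, 5, 12, 2, 8, 9, 10, 1, 3, 13, 11]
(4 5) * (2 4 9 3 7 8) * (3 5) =(2 4 3 7 8)(5 9) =[0, 1, 4, 7, 3, 9, 6, 8, 2, 5]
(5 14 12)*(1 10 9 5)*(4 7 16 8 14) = [0, 10, 2, 3, 7, 4, 6, 16, 14, 5, 9, 11, 1, 13, 12, 15, 8] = (1 10 9 5 4 7 16 8 14 12)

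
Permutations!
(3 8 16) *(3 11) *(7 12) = (3 8 16 11)(7 12) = [0, 1, 2, 8, 4, 5, 6, 12, 16, 9, 10, 3, 7, 13, 14, 15, 11]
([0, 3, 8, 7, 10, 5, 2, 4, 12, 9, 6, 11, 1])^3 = [0, 4, 1, 10, 2, 5, 12, 6, 3, 9, 8, 11, 7]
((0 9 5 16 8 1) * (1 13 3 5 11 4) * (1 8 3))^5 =((0 9 11 4 8 13 1)(3 5 16))^5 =(0 13 4 9 1 8 11)(3 16 5)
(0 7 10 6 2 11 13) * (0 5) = (0 7 10 6 2 11 13 5) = [7, 1, 11, 3, 4, 0, 2, 10, 8, 9, 6, 13, 12, 5]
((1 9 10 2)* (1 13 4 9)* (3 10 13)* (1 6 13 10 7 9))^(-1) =(1 4 13 6)(2 10 9 7 3)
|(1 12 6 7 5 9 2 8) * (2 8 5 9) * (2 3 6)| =9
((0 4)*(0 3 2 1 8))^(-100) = (0 3 1)(2 8 4)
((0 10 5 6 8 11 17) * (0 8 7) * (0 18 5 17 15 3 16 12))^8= (18)(0 12 16 3 15 11 8 17 10)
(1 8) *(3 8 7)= (1 7 3 8)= [0, 7, 2, 8, 4, 5, 6, 3, 1]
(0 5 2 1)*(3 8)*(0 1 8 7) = [5, 1, 8, 7, 4, 2, 6, 0, 3] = (0 5 2 8 3 7)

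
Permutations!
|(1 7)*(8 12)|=|(1 7)(8 12)|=2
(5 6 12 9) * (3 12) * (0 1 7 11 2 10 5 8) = (0 1 7 11 2 10 5 6 3 12 9 8) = [1, 7, 10, 12, 4, 6, 3, 11, 0, 8, 5, 2, 9]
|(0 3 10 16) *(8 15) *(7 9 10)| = 6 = |(0 3 7 9 10 16)(8 15)|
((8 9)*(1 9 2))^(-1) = ((1 9 8 2))^(-1) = (1 2 8 9)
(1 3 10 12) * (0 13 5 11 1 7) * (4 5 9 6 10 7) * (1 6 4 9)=(0 13 1 3 7)(4 5 11 6 10 12 9)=[13, 3, 2, 7, 5, 11, 10, 0, 8, 4, 12, 6, 9, 1]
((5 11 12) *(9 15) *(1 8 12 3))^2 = ((1 8 12 5 11 3)(9 15))^2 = (15)(1 12 11)(3 8 5)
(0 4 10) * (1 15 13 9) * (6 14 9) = (0 4 10)(1 15 13 6 14 9) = [4, 15, 2, 3, 10, 5, 14, 7, 8, 1, 0, 11, 12, 6, 9, 13]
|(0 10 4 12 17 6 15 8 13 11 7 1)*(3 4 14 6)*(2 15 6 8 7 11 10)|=20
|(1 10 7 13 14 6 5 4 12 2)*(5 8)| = |(1 10 7 13 14 6 8 5 4 12 2)| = 11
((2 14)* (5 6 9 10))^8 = ((2 14)(5 6 9 10))^8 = (14)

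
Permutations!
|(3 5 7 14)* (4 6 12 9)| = 4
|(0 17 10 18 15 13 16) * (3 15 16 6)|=20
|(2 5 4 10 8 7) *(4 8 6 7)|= |(2 5 8 4 10 6 7)|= 7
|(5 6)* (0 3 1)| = 6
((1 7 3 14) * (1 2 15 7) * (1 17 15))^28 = (17)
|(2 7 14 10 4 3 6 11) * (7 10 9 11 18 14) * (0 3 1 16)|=|(0 3 6 18 14 9 11 2 10 4 1 16)|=12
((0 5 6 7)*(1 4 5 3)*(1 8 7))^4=((0 3 8 7)(1 4 5 6))^4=(8)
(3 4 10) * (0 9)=(0 9)(3 4 10)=[9, 1, 2, 4, 10, 5, 6, 7, 8, 0, 3]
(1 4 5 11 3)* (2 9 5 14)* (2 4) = [0, 2, 9, 1, 14, 11, 6, 7, 8, 5, 10, 3, 12, 13, 4] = (1 2 9 5 11 3)(4 14)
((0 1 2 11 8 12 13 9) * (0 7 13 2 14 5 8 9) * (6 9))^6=(0 2)(1 11)(5 9)(6 14)(7 8)(12 13)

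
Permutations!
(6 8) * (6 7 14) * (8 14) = (6 14)(7 8) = [0, 1, 2, 3, 4, 5, 14, 8, 7, 9, 10, 11, 12, 13, 6]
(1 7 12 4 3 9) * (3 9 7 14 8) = (1 14 8 3 7 12 4 9) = [0, 14, 2, 7, 9, 5, 6, 12, 3, 1, 10, 11, 4, 13, 8]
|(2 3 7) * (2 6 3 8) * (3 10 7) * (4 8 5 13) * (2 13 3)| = 3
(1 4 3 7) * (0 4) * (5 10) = (0 4 3 7 1)(5 10) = [4, 0, 2, 7, 3, 10, 6, 1, 8, 9, 5]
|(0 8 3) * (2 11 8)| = |(0 2 11 8 3)| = 5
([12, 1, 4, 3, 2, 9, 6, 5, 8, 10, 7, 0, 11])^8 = (0 11 12)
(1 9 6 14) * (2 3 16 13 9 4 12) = (1 4 12 2 3 16 13 9 6 14) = [0, 4, 3, 16, 12, 5, 14, 7, 8, 6, 10, 11, 2, 9, 1, 15, 13]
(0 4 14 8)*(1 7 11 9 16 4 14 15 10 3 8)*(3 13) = [14, 7, 2, 8, 15, 5, 6, 11, 0, 16, 13, 9, 12, 3, 1, 10, 4] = (0 14 1 7 11 9 16 4 15 10 13 3 8)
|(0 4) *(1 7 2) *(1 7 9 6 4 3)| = 6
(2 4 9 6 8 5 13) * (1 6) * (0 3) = [3, 6, 4, 0, 9, 13, 8, 7, 5, 1, 10, 11, 12, 2] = (0 3)(1 6 8 5 13 2 4 9)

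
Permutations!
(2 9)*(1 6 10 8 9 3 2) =(1 6 10 8 9)(2 3) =[0, 6, 3, 2, 4, 5, 10, 7, 9, 1, 8]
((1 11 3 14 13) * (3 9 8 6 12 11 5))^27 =((1 5 3 14 13)(6 12 11 9 8))^27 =(1 3 13 5 14)(6 11 8 12 9)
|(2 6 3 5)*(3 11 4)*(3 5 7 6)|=|(2 3 7 6 11 4 5)|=7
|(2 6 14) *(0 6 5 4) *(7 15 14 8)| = |(0 6 8 7 15 14 2 5 4)| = 9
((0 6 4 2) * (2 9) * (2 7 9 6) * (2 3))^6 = ((0 3 2)(4 6)(7 9))^6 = (9)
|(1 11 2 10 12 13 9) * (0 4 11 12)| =20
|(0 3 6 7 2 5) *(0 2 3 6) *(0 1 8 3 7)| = 6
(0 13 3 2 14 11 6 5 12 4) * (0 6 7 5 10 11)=(0 13 3 2 14)(4 6 10 11 7 5 12)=[13, 1, 14, 2, 6, 12, 10, 5, 8, 9, 11, 7, 4, 3, 0]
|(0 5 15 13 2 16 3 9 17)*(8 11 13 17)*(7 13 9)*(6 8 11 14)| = |(0 5 15 17)(2 16 3 7 13)(6 8 14)(9 11)| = 60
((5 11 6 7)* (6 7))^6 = (11) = ((5 11 7))^6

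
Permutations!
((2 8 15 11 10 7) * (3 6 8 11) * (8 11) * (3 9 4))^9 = (2 7 10 11 6 3 4 9 15 8)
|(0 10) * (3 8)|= 2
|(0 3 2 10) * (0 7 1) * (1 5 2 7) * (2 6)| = 8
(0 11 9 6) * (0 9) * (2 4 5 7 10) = (0 11)(2 4 5 7 10)(6 9) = [11, 1, 4, 3, 5, 7, 9, 10, 8, 6, 2, 0]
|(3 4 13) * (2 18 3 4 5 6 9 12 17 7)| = |(2 18 3 5 6 9 12 17 7)(4 13)| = 18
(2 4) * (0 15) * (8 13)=(0 15)(2 4)(8 13)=[15, 1, 4, 3, 2, 5, 6, 7, 13, 9, 10, 11, 12, 8, 14, 0]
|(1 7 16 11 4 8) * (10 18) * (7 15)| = 14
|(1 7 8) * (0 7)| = |(0 7 8 1)| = 4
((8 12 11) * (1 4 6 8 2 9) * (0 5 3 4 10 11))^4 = (0 6 5 8 3 12 4)(1 9 2 11 10)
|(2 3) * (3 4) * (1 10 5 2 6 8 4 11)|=20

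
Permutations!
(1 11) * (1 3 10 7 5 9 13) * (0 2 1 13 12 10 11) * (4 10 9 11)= (13)(0 2 1)(3 4 10 7 5 11)(9 12)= [2, 0, 1, 4, 10, 11, 6, 5, 8, 12, 7, 3, 9, 13]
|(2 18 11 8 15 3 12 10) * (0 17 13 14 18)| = 12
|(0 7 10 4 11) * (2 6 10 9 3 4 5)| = 12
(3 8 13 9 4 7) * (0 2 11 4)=(0 2 11 4 7 3 8 13 9)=[2, 1, 11, 8, 7, 5, 6, 3, 13, 0, 10, 4, 12, 9]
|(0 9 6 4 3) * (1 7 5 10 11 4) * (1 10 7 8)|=|(0 9 6 10 11 4 3)(1 8)(5 7)|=14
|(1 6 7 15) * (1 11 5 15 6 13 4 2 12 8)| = |(1 13 4 2 12 8)(5 15 11)(6 7)| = 6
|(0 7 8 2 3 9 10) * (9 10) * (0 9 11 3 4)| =|(0 7 8 2 4)(3 10 9 11)| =20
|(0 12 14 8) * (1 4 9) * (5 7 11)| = 12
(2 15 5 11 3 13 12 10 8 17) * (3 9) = (2 15 5 11 9 3 13 12 10 8 17) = [0, 1, 15, 13, 4, 11, 6, 7, 17, 3, 8, 9, 10, 12, 14, 5, 16, 2]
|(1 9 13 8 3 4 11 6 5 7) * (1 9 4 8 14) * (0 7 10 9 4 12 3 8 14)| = |(0 7 4 11 6 5 10 9 13)(1 12 3 14)| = 36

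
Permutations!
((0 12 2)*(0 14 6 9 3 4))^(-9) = (0 4 3 9 6 14 2 12)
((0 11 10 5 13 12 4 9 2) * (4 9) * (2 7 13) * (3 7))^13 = ((0 11 10 5 2)(3 7 13 12 9))^13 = (0 5 11 2 10)(3 12 7 9 13)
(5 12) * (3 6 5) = (3 6 5 12) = [0, 1, 2, 6, 4, 12, 5, 7, 8, 9, 10, 11, 3]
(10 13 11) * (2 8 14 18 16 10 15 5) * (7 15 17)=(2 8 14 18 16 10 13 11 17 7 15 5)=[0, 1, 8, 3, 4, 2, 6, 15, 14, 9, 13, 17, 12, 11, 18, 5, 10, 7, 16]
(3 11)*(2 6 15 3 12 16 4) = [0, 1, 6, 11, 2, 5, 15, 7, 8, 9, 10, 12, 16, 13, 14, 3, 4] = (2 6 15 3 11 12 16 4)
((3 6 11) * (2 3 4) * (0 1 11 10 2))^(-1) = (0 4 11 1)(2 10 6 3)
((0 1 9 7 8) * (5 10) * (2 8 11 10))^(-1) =(0 8 2 5 10 11 7 9 1)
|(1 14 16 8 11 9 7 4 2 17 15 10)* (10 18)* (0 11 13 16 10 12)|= |(0 11 9 7 4 2 17 15 18 12)(1 14 10)(8 13 16)|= 30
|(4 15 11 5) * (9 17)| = 4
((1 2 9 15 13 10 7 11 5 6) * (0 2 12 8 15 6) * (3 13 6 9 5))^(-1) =((0 2 5)(1 12 8 15 6)(3 13 10 7 11))^(-1) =(0 5 2)(1 6 15 8 12)(3 11 7 10 13)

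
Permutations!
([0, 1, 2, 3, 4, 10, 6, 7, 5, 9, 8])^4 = (5 10 8)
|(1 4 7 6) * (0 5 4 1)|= 5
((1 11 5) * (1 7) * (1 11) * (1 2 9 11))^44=((1 2 9 11 5 7))^44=(1 9 5)(2 11 7)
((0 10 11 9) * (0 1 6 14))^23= ((0 10 11 9 1 6 14))^23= (0 11 1 14 10 9 6)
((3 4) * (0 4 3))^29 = (0 4)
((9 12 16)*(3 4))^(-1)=(3 4)(9 16 12)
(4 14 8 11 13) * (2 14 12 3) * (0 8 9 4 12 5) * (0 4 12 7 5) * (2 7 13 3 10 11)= (0 8 2 14 9 12 10 11 3 7 5 4)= [8, 1, 14, 7, 0, 4, 6, 5, 2, 12, 11, 3, 10, 13, 9]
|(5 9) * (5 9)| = 1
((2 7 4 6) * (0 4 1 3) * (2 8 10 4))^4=(10)(0 3 1 7 2)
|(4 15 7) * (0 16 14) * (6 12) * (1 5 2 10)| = |(0 16 14)(1 5 2 10)(4 15 7)(6 12)| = 12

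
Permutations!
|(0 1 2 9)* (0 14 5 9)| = 3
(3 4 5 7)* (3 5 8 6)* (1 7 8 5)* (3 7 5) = (1 5 8 6 7)(3 4) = [0, 5, 2, 4, 3, 8, 7, 1, 6]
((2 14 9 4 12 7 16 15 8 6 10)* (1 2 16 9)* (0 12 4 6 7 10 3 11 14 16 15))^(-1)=((0 12 10 15 8 7 9 6 3 11 14 1 2 16))^(-1)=(0 16 2 1 14 11 3 6 9 7 8 15 10 12)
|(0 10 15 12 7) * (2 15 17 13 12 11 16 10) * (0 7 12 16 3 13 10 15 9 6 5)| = |(0 2 9 6 5)(3 13 16 15 11)(10 17)| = 10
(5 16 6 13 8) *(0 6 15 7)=(0 6 13 8 5 16 15 7)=[6, 1, 2, 3, 4, 16, 13, 0, 5, 9, 10, 11, 12, 8, 14, 7, 15]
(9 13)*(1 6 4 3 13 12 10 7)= (1 6 4 3 13 9 12 10 7)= [0, 6, 2, 13, 3, 5, 4, 1, 8, 12, 7, 11, 10, 9]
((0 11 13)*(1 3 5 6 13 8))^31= ((0 11 8 1 3 5 6 13))^31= (0 13 6 5 3 1 8 11)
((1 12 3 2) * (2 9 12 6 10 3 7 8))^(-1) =((1 6 10 3 9 12 7 8 2))^(-1) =(1 2 8 7 12 9 3 10 6)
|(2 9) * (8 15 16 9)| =|(2 8 15 16 9)| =5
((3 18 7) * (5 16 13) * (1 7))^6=((1 7 3 18)(5 16 13))^6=(1 3)(7 18)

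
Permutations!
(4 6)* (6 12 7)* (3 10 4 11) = (3 10 4 12 7 6 11) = [0, 1, 2, 10, 12, 5, 11, 6, 8, 9, 4, 3, 7]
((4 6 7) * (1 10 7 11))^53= ((1 10 7 4 6 11))^53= (1 11 6 4 7 10)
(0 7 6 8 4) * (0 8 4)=[7, 1, 2, 3, 8, 5, 4, 6, 0]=(0 7 6 4 8)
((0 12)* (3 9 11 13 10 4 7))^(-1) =((0 12)(3 9 11 13 10 4 7))^(-1) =(0 12)(3 7 4 10 13 11 9)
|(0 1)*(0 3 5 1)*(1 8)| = |(1 3 5 8)| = 4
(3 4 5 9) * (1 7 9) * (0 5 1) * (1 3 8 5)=[1, 7, 2, 4, 3, 0, 6, 9, 5, 8]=(0 1 7 9 8 5)(3 4)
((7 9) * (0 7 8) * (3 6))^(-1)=((0 7 9 8)(3 6))^(-1)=(0 8 9 7)(3 6)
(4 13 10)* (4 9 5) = (4 13 10 9 5) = [0, 1, 2, 3, 13, 4, 6, 7, 8, 5, 9, 11, 12, 10]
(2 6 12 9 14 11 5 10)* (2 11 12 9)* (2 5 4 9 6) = [0, 1, 2, 3, 9, 10, 6, 7, 8, 14, 11, 4, 5, 13, 12] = (4 9 14 12 5 10 11)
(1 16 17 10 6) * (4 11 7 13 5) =(1 16 17 10 6)(4 11 7 13 5) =[0, 16, 2, 3, 11, 4, 1, 13, 8, 9, 6, 7, 12, 5, 14, 15, 17, 10]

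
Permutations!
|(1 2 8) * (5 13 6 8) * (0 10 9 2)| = 9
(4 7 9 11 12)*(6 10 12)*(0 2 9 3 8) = (0 2 9 11 6 10 12 4 7 3 8) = [2, 1, 9, 8, 7, 5, 10, 3, 0, 11, 12, 6, 4]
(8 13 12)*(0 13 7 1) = (0 13 12 8 7 1) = [13, 0, 2, 3, 4, 5, 6, 1, 7, 9, 10, 11, 8, 12]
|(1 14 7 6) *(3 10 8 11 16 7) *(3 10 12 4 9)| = 8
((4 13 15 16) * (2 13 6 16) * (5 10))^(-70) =(2 15 13)(4 16 6)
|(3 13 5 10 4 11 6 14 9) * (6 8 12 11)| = |(3 13 5 10 4 6 14 9)(8 12 11)| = 24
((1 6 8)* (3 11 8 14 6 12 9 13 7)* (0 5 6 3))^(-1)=(0 7 13 9 12 1 8 11 3 14 6 5)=((0 5 6 14 3 11 8 1 12 9 13 7))^(-1)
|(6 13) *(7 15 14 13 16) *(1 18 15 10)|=|(1 18 15 14 13 6 16 7 10)|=9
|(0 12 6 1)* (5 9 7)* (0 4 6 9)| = |(0 12 9 7 5)(1 4 6)| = 15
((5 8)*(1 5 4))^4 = ((1 5 8 4))^4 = (8)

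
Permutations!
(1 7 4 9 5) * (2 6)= [0, 7, 6, 3, 9, 1, 2, 4, 8, 5]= (1 7 4 9 5)(2 6)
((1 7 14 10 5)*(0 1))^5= (0 5 10 14 7 1)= ((0 1 7 14 10 5))^5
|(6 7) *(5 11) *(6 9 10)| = |(5 11)(6 7 9 10)| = 4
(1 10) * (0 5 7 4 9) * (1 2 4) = (0 5 7 1 10 2 4 9) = [5, 10, 4, 3, 9, 7, 6, 1, 8, 0, 2]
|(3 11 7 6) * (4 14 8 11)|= |(3 4 14 8 11 7 6)|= 7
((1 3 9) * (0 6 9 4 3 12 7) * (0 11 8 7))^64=(0 12 1 9 6)(7 11 8)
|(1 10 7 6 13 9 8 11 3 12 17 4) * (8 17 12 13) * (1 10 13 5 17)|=9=|(1 13 9)(3 5 17 4 10 7 6 8 11)|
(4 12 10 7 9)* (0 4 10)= (0 4 12)(7 9 10)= [4, 1, 2, 3, 12, 5, 6, 9, 8, 10, 7, 11, 0]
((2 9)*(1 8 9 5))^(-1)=(1 5 2 9 8)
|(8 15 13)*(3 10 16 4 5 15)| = |(3 10 16 4 5 15 13 8)| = 8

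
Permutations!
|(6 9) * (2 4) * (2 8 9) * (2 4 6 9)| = 4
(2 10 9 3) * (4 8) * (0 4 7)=[4, 1, 10, 2, 8, 5, 6, 0, 7, 3, 9]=(0 4 8 7)(2 10 9 3)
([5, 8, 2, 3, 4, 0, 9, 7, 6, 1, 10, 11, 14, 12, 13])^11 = [5, 9, 2, 3, 4, 0, 8, 7, 1, 6, 10, 11, 13, 14, 12]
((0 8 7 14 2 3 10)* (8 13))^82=(0 8 14 3)(2 10 13 7)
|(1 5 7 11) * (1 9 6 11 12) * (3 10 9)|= 20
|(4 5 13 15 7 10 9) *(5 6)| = 8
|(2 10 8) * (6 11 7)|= |(2 10 8)(6 11 7)|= 3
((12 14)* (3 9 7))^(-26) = ((3 9 7)(12 14))^(-26) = (14)(3 9 7)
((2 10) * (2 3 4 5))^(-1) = ((2 10 3 4 5))^(-1) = (2 5 4 3 10)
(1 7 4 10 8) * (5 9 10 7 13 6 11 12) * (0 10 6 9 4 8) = (0 10)(1 13 9 6 11 12 5 4 7 8) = [10, 13, 2, 3, 7, 4, 11, 8, 1, 6, 0, 12, 5, 9]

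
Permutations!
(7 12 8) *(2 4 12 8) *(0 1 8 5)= (0 1 8 7 5)(2 4 12)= [1, 8, 4, 3, 12, 0, 6, 5, 7, 9, 10, 11, 2]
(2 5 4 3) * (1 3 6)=[0, 3, 5, 2, 6, 4, 1]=(1 3 2 5 4 6)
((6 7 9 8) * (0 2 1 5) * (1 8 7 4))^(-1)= (0 5 1 4 6 8 2)(7 9)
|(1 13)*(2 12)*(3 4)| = |(1 13)(2 12)(3 4)| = 2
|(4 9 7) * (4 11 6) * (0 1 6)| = |(0 1 6 4 9 7 11)| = 7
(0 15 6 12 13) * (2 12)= (0 15 6 2 12 13)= [15, 1, 12, 3, 4, 5, 2, 7, 8, 9, 10, 11, 13, 0, 14, 6]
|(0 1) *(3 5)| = 2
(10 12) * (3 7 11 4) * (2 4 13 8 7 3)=(2 4)(7 11 13 8)(10 12)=[0, 1, 4, 3, 2, 5, 6, 11, 7, 9, 12, 13, 10, 8]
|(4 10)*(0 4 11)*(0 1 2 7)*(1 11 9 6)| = 8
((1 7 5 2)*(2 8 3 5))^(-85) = (1 2 7)(3 8 5)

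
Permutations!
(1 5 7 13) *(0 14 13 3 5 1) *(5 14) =[5, 1, 2, 14, 4, 7, 6, 3, 8, 9, 10, 11, 12, 0, 13] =(0 5 7 3 14 13)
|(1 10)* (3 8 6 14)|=4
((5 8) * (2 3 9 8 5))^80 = ((2 3 9 8))^80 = (9)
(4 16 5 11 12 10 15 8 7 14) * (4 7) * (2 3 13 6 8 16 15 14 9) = (2 3 13 6 8 4 15 16 5 11 12 10 14 7 9) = [0, 1, 3, 13, 15, 11, 8, 9, 4, 2, 14, 12, 10, 6, 7, 16, 5]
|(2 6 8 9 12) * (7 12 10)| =7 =|(2 6 8 9 10 7 12)|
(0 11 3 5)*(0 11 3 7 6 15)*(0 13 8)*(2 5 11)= [3, 1, 5, 11, 4, 2, 15, 6, 0, 9, 10, 7, 12, 8, 14, 13]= (0 3 11 7 6 15 13 8)(2 5)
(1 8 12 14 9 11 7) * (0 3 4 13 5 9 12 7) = (0 3 4 13 5 9 11)(1 8 7)(12 14) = [3, 8, 2, 4, 13, 9, 6, 1, 7, 11, 10, 0, 14, 5, 12]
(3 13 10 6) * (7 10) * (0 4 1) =(0 4 1)(3 13 7 10 6) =[4, 0, 2, 13, 1, 5, 3, 10, 8, 9, 6, 11, 12, 7]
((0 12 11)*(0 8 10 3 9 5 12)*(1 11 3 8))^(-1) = ((1 11)(3 9 5 12)(8 10))^(-1) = (1 11)(3 12 5 9)(8 10)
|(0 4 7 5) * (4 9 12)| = 6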